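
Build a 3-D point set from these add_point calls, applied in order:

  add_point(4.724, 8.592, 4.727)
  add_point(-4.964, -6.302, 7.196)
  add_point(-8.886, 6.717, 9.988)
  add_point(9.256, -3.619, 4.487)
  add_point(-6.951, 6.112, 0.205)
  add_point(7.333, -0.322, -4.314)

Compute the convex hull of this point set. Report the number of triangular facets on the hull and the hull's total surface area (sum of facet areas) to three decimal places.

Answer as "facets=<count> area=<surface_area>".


Hull vertices (6/6): indices [0, 1, 2, 3, 4, 5].

Triangle areas on the boundary:
  f1: (p1, p3, p2) → 101.1854
  f2: (p5, p1, p3) → 70.5649
  f3: (p0, p3, p2) → 93.7080
  f4: (p0, p5, p3) → 57.9248
  f5: (p4, p1, p2) → 65.9581
  f6: (p4, p5, p1) → 110.8324
  f7: (p4, p0, p2) → 62.6994
  f8: (p4, p0, p5) → 81.1029
Σ area = 643.976

Euler: V−E+F = 6−12+8 = 2.

facets=8 area=643.976


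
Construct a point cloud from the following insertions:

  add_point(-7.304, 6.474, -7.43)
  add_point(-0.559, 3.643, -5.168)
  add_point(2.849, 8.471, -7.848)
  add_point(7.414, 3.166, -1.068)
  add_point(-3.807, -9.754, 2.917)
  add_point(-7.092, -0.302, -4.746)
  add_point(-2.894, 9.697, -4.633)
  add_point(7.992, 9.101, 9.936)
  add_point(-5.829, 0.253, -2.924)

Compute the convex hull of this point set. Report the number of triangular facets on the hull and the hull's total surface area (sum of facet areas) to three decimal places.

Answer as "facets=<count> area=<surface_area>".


Hull vertices (8/9): indices [0, 2, 3, 4, 5, 6, 7, 8].

Facet areas (half cross-product norm):
  f1: (p3, p4, p7) → 108.1825
  f2: (p3, p2, p7) → 56.5235
  f3: (p3, p2, p4) → 82.6851
  f4: (p8, p7, p0) → 80.7031
  f5: (p8, p4, p7) → 122.3992
  f6: (p6, p7, p0) → 35.1036
  f7: (p6, p2, p0) → 19.5869
  f8: (p6, p2, p7) → 60.3568
  f9: (p5, p2, p0) → 37.2332
  f10: (p5, p2, p4) → 77.4140
  f11: (p5, p8, p0) → 8.3023
  f12: (p5, p8, p4) → 12.8857
Σ area = 701.376

Check V−E+F: 8 − 18 + 12 = 2.

facets=12 area=701.376


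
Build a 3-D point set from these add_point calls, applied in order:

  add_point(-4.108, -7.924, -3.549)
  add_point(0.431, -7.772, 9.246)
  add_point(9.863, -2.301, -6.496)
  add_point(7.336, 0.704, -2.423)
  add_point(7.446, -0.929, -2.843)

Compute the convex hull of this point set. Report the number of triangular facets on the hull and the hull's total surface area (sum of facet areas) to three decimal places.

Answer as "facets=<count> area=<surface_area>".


4 of the 5 inputs are extreme points: [0, 1, 2, 3].

Facet areas (half cross-product norm):
  f1: (p3, p2, p0) → 40.6575
  f2: (p1, p2, p0) → 103.3253
  f3: (p1, p3, p0) → 91.5420
  f4: (p1, p3, p2) → 40.6895
Σ area = 276.214

Euler characteristic 4−6+4 = 2 ✓

facets=4 area=276.214


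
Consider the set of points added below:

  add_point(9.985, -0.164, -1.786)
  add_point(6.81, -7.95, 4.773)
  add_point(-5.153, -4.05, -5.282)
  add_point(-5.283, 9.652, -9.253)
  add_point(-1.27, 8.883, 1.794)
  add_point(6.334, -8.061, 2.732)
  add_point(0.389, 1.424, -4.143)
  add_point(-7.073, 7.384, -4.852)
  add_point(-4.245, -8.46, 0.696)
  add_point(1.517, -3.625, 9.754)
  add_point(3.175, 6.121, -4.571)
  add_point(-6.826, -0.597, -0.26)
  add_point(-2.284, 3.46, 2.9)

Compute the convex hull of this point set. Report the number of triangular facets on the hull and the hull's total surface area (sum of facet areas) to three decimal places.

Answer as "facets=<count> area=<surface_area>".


Extreme-point indices: [0, 1, 2, 3, 4, 5, 7, 8, 9, 10, 11] — 11 of 13 on the boundary.

Area of each hull facet:
  f1: (p4, p9, p0) → 96.0587
  f2: (p11, p9, p8) → 48.5053
  f3: (p11, p2, p7) → 29.0033
  f4: (p11, p2, p8) → 22.6987
  f5: (p11, p4, p7) → 39.9866
  f6: (p11, p4, p9) → 72.3081
  f7: (p1, p9, p0) → 44.3991
  f8: (p1, p9, p8) → 46.5125
  f9: (p3, p2, p7) → 28.7506
  f10: (p3, p2, p0) → 112.6982
  f11: (p3, p4, p7) → 22.2530
  f12: (p5, p2, p8) → 39.0790
  f13: (p5, p1, p8) → 10.3272
  f14: (p5, p2, p0) → 70.2255
  f15: (p5, p1, p0) → 9.7423
  f16: (p10, p4, p0) → 36.9578
  f17: (p10, p3, p0) → 18.0331
  f18: (p10, p3, p4) → 41.4865
Σ area = 789.026

Check V−E+F: 11 − 27 + 18 = 2.

facets=18 area=789.026


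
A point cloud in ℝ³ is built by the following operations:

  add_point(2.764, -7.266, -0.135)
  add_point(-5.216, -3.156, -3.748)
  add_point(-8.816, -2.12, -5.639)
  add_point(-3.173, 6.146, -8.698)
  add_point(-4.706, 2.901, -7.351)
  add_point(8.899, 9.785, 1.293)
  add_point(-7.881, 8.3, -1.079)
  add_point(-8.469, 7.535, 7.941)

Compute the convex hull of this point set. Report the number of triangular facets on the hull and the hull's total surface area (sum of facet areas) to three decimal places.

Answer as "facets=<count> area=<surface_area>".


Extreme-point indices: [0, 2, 3, 4, 5, 6, 7] — 7 of 8 on the boundary.

Triangle areas on the boundary:
  f1: (p7, p0, p2) → 114.2040
  f2: (p7, p0, p5) → 156.2086
  f3: (p6, p7, p2) → 49.1288
  f4: (p6, p7, p5) → 76.9856
  f5: (p3, p0, p5) → 125.3957
  f6: (p3, p6, p2) → 45.4573
  f7: (p3, p6, p5) → 72.8425
  f8: (p4, p0, p2) → 45.9443
  f9: (p4, p3, p2) → 3.2305
  f10: (p4, p3, p0) → 23.0589
Σ area = 712.456

Check V−E+F: 7 − 15 + 10 = 2.

facets=10 area=712.456


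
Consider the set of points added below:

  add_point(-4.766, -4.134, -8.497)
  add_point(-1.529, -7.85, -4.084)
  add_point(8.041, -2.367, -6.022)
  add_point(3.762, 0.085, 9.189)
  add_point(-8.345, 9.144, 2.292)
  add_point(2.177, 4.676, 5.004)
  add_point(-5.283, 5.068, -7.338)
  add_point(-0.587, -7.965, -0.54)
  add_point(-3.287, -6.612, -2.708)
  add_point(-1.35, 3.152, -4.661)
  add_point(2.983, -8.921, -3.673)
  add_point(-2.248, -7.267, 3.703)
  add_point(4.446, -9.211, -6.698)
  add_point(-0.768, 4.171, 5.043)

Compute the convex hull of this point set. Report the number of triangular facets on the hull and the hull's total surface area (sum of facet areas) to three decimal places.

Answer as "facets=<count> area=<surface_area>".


Extreme-point indices: [0, 1, 2, 3, 4, 5, 6, 7, 8, 10, 11, 12] — 12 of 14 on the boundary.

Triangle areas on the boundary:
  f1: (p6, p0, p4) → 43.9300
  f2: (p6, p0, p2) → 60.8160
  f3: (p5, p3, p4) → 28.7987
  f4: (p5, p3, p2) → 45.9049
  f5: (p5, p6, p4) → 62.8425
  f6: (p5, p6, p2) → 93.2201
  f7: (p11, p3, p4) → 88.4362
  f8: (p11, p10, p3) → 49.2806
  f9: (p12, p0, p2) → 41.4048
  f10: (p12, p3, p2) → 61.7696
  f11: (p12, p10, p3) → 17.1813
  f12: (p8, p0, p4) → 55.2140
  f13: (p8, p11, p4) → 55.8158
  f14: (p1, p8, p11) → 7.7367
  f15: (p1, p12, p10) → 7.3215
  f16: (p1, p12, p0) → 21.0769
  f17: (p1, p8, p0) → 8.1758
  f18: (p7, p11, p10) → 5.0791
  f19: (p7, p1, p10) → 8.0274
  f20: (p7, p1, p11) → 5.1641
Σ area = 767.196

Check V−E+F: 12 − 30 + 20 = 2.

facets=20 area=767.196


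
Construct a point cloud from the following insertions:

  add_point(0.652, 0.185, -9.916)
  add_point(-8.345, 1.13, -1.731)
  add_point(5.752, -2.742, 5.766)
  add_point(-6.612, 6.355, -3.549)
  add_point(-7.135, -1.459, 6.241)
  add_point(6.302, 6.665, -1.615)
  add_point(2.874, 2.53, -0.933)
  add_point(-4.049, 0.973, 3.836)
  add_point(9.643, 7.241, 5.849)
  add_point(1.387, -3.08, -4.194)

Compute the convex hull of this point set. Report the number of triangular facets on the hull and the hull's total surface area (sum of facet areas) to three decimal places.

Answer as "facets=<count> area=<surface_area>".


facets=12 area=623.357

Points on the hull: [0, 1, 2, 3, 4, 5, 8, 9] (8 of 10).

Area of each hull facet:
  f1: (p4, p9, p1) → 46.0698
  f2: (p0, p9, p1) → 35.9196
  f3: (p2, p4, p8) → 66.8776
  f4: (p2, p4, p9) → 65.7073
  f5: (p2, p0, p8) → 89.6360
  f6: (p2, p0, p9) → 20.6702
  f7: (p3, p0, p1) → 32.9778
  f8: (p3, p4, p1) → 20.8470
  f9: (p3, p4, p8) → 111.4346
  f10: (p5, p0, p8) → 24.7312
  f11: (p5, p3, p8) → 45.0821
  f12: (p5, p3, p0) → 63.4039
Σ area = 623.357

Euler characteristic 8−18+12 = 2 ✓


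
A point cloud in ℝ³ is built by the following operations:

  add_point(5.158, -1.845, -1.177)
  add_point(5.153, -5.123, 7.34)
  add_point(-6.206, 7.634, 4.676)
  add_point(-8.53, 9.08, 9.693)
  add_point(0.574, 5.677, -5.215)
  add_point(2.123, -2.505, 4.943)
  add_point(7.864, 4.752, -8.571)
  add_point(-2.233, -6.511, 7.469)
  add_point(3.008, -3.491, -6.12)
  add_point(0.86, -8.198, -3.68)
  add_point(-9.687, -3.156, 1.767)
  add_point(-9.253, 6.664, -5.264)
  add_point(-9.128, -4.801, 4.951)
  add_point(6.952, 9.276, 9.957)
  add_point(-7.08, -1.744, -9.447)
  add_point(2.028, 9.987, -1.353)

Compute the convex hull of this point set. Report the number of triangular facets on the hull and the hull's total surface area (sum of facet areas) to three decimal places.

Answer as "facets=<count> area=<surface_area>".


Extreme-point indices: [1, 3, 6, 7, 8, 9, 10, 11, 12, 13, 14, 15] — 12 of 16 on the boundary.

Per-facet area ½‖(b−a)×(c−a)‖:
  f1: (p8, p9, p6) → 5.9881
  f2: (p8, p14, p6) → 51.4892
  f3: (p8, p14, p9) → 30.6752
  f4: (p11, p14, p6) → 77.5819
  f5: (p11, p14, p10) → 52.0683
  f6: (p12, p7, p9) → 44.0202
  f7: (p12, p14, p10) → 10.4006
  f8: (p12, p14, p9) → 75.8022
  f9: (p1, p7, p13) → 52.9113
  f10: (p1, p13, p6) → 129.1563
  f11: (p1, p7, p9) → 42.5509
  f12: (p1, p9, p6) → 94.4512
  f13: (p15, p13, p6) → 61.0719
  f14: (p15, p11, p6) → 65.2588
  f15: (p3, p15, p13) → 87.1150
  f16: (p3, p15, p11) → 86.2576
  f17: (p3, p7, p13) → 122.6560
  f18: (p3, p12, p7) → 55.1910
  f19: (p3, p11, p10) → 82.1922
  f20: (p3, p12, p10) → 26.3665
Σ area = 1253.204

Euler: V−E+F = 12−30+20 = 2.

facets=20 area=1253.204


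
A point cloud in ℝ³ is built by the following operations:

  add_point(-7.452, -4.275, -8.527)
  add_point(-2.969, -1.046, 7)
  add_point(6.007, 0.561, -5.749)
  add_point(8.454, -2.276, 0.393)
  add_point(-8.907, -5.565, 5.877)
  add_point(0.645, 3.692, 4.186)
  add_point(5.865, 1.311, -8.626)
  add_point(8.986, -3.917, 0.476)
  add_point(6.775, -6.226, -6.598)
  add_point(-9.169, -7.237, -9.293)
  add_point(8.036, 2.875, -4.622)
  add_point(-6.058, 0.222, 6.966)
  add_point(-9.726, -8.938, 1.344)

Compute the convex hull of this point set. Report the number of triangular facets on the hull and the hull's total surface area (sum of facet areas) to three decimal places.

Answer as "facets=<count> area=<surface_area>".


facets=20 area=778.448

Hull vertices (12/13): indices [0, 1, 3, 4, 5, 6, 7, 8, 9, 10, 11, 12].

Facet areas (half cross-product norm):
  f1: (p1, p5, p7) → 39.0927
  f2: (p8, p7, p12) → 71.5400
  f3: (p8, p9, p12) → 86.9122
  f4: (p8, p6, p9) → 63.3557
  f5: (p10, p6, p5) → 25.7941
  f6: (p10, p8, p7) → 31.2054
  f7: (p10, p8, p6) → 18.9020
  f8: (p4, p7, p12) → 53.5188
  f9: (p4, p1, p7) → 45.9945
  f10: (p4, p9, p12) → 22.5084
  f11: (p3, p5, p7) → 6.0246
  f12: (p3, p10, p7) → 4.2434
  f13: (p3, p10, p5) → 37.1850
  f14: (p0, p6, p5) → 97.2043
  f15: (p0, p6, p9) → 15.9664
  f16: (p11, p1, p5) → 10.7082
  f17: (p11, p4, p1) → 10.8963
  f18: (p11, p0, p5) → 64.4898
  f19: (p11, p4, p9) → 48.0738
  f20: (p11, p0, p9) → 24.8319
Σ area = 778.448

Euler: V−E+F = 12−30+20 = 2.


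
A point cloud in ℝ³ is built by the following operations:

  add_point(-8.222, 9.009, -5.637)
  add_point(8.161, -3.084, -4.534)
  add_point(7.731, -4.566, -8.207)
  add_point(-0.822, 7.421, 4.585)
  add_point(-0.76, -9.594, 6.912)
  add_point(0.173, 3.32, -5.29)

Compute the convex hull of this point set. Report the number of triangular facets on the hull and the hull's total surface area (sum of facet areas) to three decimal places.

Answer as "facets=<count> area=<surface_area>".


6 of the 6 inputs are extreme points: [0, 1, 2, 3, 4, 5].

Area of each hull facet:
  f1: (p2, p4, p0) → 182.9822
  f2: (p2, p4, p1) → 28.2831
  f3: (p3, p4, p0) → 106.1636
  f4: (p3, p4, p1) → 118.1969
  f5: (p5, p3, p0) → 52.6199
  f6: (p5, p3, p1) → 53.4761
  f7: (p5, p2, p0) → 20.2928
  f8: (p5, p2, p1) → 20.3840
Σ area = 582.399

Euler characteristic 6−12+8 = 2 ✓

facets=8 area=582.399


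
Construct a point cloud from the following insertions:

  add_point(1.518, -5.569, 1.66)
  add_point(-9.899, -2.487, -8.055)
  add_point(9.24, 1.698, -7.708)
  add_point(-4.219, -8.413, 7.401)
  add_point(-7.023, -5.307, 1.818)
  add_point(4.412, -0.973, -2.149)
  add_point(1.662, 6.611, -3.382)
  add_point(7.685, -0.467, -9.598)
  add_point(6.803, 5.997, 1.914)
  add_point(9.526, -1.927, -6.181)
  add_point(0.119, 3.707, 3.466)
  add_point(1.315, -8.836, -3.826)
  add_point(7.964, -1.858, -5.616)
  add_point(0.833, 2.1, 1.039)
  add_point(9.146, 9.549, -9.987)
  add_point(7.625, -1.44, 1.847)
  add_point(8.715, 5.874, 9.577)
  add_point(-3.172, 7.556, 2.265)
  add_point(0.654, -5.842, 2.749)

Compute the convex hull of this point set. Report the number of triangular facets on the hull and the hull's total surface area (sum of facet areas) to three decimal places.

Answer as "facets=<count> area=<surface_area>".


Hull vertices (11/19): indices [1, 2, 3, 4, 7, 9, 11, 14, 15, 16, 17].

Area of each hull facet:
  f1: (p16, p14, p9) → 105.4102
  f2: (p7, p14, p1) → 86.9254
  f3: (p17, p14, p1) → 138.4732
  f4: (p17, p16, p14) → 119.9659
  f5: (p17, p3, p16) → 115.2353
  f6: (p11, p3, p1) → 84.4898
  f7: (p11, p7, p1) → 81.3001
  f8: (p11, p7, p9) → 22.7297
  f9: (p15, p16, p9) → 30.7319
  f10: (p15, p3, p16) → 78.5925
  f11: (p15, p11, p9) → 42.6424
  f12: (p15, p11, p3) → 68.6572
  f13: (p2, p14, p9) → 2.1082
  f14: (p2, p7, p9) → 6.0347
  f15: (p2, p7, p14) → 11.7934
  f16: (p4, p3, p1) → 9.4722
  f17: (p4, p17, p1) → 70.8684
  f18: (p4, p17, p3) → 44.9314
Σ area = 1120.362

Euler: V−E+F = 11−27+18 = 2.

facets=18 area=1120.362


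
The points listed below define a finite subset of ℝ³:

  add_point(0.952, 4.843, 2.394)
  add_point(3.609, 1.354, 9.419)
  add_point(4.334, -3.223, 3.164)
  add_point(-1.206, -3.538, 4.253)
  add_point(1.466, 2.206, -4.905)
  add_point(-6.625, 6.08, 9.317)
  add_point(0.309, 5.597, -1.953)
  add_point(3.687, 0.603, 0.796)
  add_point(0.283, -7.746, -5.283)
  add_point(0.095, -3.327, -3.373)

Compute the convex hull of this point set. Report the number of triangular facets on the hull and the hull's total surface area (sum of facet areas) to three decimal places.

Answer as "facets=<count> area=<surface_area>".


Hull vertices (9/10): indices [0, 1, 2, 3, 4, 5, 6, 7, 8].

Triangle areas on the boundary:
  f1: (p3, p8, p5) → 41.7647
  f2: (p3, p1, p5) → 46.5481
  f3: (p3, p8, p2) → 28.4840
  f4: (p3, p1, p2) → 21.5039
  f5: (p4, p8, p2) → 44.9346
  f6: (p4, p8, p5) → 82.5508
  f7: (p4, p6, p5) → 21.9981
  f8: (p0, p1, p5) → 41.0624
  f9: (p0, p6, p5) → 19.5857
  f10: (p0, p6, p1) → 6.0608
  f11: (p7, p1, p2) → 17.6225
  f12: (p7, p4, p2) → 9.7814
  f13: (p7, p6, p1) → 26.9357
  f14: (p7, p4, p6) → 14.0026
Σ area = 422.835

Euler characteristic 9−21+14 = 2 ✓

facets=14 area=422.835


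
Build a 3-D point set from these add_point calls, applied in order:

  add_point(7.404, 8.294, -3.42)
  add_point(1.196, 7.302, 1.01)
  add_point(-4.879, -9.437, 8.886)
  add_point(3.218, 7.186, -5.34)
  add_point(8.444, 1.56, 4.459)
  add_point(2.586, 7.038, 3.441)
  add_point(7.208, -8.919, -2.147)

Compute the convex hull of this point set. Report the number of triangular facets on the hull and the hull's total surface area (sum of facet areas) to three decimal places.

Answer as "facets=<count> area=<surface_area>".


Extreme-point indices: [0, 1, 2, 3, 4, 5, 6] — 7 of 7 on the boundary.

Triangle areas on the boundary:
  f1: (p6, p4, p2) → 98.4756
  f2: (p6, p3, p2) → 138.3064
  f3: (p6, p0, p4) → 64.2633
  f4: (p6, p0, p3) → 39.9389
  f5: (p5, p4, p2) → 71.7813
  f6: (p5, p0, p4) → 33.5072
  f7: (p1, p0, p3) → 15.6674
  f8: (p1, p5, p0) → 10.7492
  f9: (p1, p3, p2) → 57.4457
  f10: (p1, p5, p2) → 26.3195
Σ area = 556.455

Check V−E+F: 7 − 15 + 10 = 2.

facets=10 area=556.455


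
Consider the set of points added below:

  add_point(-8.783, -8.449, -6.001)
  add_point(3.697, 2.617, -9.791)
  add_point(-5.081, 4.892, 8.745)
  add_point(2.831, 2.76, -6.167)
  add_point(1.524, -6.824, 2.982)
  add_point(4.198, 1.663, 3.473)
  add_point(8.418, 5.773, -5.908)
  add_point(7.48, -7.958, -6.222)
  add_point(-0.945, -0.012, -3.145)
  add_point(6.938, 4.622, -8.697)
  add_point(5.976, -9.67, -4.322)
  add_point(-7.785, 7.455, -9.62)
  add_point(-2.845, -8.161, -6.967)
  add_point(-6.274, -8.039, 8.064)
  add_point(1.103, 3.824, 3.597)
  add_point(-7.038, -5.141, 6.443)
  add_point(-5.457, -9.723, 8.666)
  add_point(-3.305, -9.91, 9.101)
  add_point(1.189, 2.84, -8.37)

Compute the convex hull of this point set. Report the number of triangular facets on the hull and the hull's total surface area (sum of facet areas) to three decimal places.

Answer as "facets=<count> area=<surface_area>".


facets=24 area=1157.765

Points on the hull: [0, 1, 2, 5, 6, 7, 9, 10, 11, 12, 13, 15, 16, 17] (14 of 19).

Triangle areas on the boundary:
  f1: (p2, p11, p6) → 145.3431
  f2: (p5, p2, p6) → 48.9337
  f3: (p5, p2, p17) → 77.0597
  f4: (p9, p11, p6) → 22.9293
  f5: (p9, p1, p11) → 20.5810
  f6: (p7, p9, p6) → 21.2950
  f7: (p7, p5, p6) → 70.6302
  f8: (p7, p9, p1) → 23.2268
  f9: (p15, p13, p0) → 21.3199
  f10: (p15, p13, p2) → 13.2840
  f11: (p15, p11, p0) → 106.0647
  f12: (p15, p2, p11) → 97.5649
  f13: (p16, p2, p17) → 16.0797
  f14: (p16, p13, p2) → 7.7118
  f15: (p16, p13, p0) → 13.1640
  f16: (p10, p5, p17) → 96.4591
  f17: (p10, p7, p5) → 20.5528
  f18: (p10, p16, p0) → 105.9939
  f19: (p10, p16, p17) → 16.5440
  f20: (p12, p7, p1) → 57.7110
  f21: (p12, p11, p0) → 48.7101
  f22: (p12, p1, p11) → 79.6409
  f23: (p12, p10, p0) → 13.4137
  f24: (p12, p10, p7) → 13.5515
Σ area = 1157.765

Check V−E+F: 14 − 36 + 24 = 2.


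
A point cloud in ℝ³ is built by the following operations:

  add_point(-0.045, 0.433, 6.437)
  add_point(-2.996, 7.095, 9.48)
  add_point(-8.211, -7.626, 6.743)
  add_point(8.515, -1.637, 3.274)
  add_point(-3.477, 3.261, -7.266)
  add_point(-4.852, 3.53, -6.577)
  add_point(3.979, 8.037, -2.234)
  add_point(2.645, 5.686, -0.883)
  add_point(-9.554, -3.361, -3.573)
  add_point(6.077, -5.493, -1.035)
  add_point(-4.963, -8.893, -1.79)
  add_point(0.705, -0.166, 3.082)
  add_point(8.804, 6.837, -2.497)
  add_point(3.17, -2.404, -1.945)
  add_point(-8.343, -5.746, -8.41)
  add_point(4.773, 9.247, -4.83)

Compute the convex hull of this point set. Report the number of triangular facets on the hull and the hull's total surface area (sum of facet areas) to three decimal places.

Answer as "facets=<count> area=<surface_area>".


11 of the 16 inputs are extreme points: [1, 2, 3, 4, 5, 8, 9, 10, 12, 14, 15].

Area of each hull facet:
  f1: (p3, p1, p12) → 78.7349
  f2: (p2, p1, p8) → 88.0639
  f3: (p2, p14, p8) → 24.5484
  f4: (p2, p14, p10) → 30.8692
  f5: (p2, p3, p1) → 117.1016
  f6: (p9, p3, p12) → 31.8990
  f7: (p9, p14, p12) → 101.7359
  f8: (p9, p14, p10) → 43.9652
  f9: (p9, p2, p10) → 51.8559
  f10: (p9, p2, p3) → 51.2586
  f11: (p15, p14, p12) → 51.5642
  f12: (p15, p1, p12) → 42.9124
  f13: (p5, p14, p8) → 24.4313
  f14: (p5, p1, p8) → 73.0013
  f15: (p5, p15, p1) → 87.7177
  f16: (p4, p15, p14) → 23.8477
  f17: (p4, p5, p14) → 7.8512
  f18: (p4, p5, p15) → 7.1212
Σ area = 938.480

Check V−E+F: 11 − 27 + 18 = 2.

facets=18 area=938.480


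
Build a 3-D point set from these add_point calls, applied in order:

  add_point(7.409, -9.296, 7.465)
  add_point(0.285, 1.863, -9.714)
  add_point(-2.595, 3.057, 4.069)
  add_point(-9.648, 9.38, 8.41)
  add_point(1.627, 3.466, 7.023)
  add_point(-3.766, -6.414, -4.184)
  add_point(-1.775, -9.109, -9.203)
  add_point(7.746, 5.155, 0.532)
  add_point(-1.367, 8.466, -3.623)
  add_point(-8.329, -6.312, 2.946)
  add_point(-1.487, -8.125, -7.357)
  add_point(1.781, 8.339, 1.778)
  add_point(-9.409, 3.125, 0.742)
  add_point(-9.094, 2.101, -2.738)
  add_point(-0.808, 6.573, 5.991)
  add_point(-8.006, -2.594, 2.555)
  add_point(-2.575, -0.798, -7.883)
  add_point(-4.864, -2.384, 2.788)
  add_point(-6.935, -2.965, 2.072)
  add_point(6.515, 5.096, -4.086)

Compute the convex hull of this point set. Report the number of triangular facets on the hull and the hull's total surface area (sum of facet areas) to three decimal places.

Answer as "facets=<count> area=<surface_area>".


Extreme-point indices: [0, 1, 3, 4, 6, 7, 8, 9, 11, 12, 13, 14, 16, 19] — 14 of 20 on the boundary.

Area of each hull facet:
  f1: (p9, p0, p3) → 137.0430
  f2: (p4, p0, p3) → 56.1586
  f3: (p4, p0, p7) → 63.3969
  f4: (p13, p8, p3) → 64.9984
  f5: (p13, p8, p1) → 44.3190
  f6: (p6, p9, p0) → 113.7427
  f7: (p6, p13, p9) → 68.7840
  f8: (p14, p4, p3) → 13.7791
  f9: (p14, p4, p7) → 18.4629
  f10: (p11, p8, p3) → 41.4391
  f11: (p11, p14, p3) → 20.8707
  f12: (p11, p14, p7) → 16.4030
  f13: (p19, p8, p1) → 34.2687
  f14: (p19, p6, p1) → 44.8458
  f15: (p19, p11, p7) → 16.4160
  f16: (p19, p11, p8) → 24.3117
  f17: (p19, p0, p7) → 35.0922
  f18: (p19, p6, p0) → 143.4001
  f19: (p12, p9, p3) → 43.3574
  f20: (p12, p13, p3) → 7.0556
  f21: (p12, p13, p9) → 17.7141
  f22: (p16, p13, p1) → 16.0156
  f23: (p16, p6, p1) → 16.0224
  f24: (p16, p6, p13) → 32.5017
Σ area = 1090.399

Euler characteristic 14−36+24 = 2 ✓

facets=24 area=1090.399


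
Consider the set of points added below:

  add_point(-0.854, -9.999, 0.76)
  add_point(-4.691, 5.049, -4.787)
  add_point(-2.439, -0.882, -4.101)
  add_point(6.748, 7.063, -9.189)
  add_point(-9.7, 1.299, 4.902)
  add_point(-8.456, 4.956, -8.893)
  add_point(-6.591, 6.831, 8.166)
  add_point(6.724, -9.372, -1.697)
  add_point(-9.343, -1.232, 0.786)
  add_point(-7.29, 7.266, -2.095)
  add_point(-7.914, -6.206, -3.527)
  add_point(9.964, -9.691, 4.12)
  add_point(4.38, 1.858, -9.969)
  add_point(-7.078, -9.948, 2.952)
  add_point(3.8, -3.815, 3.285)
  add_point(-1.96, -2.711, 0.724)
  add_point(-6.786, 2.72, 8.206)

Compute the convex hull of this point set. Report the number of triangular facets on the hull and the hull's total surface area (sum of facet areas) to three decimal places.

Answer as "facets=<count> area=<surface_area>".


facets=22 area=1115.430

Hull vertices (13/17): indices [0, 3, 4, 5, 6, 7, 8, 9, 10, 11, 12, 13, 16].

Facet areas (half cross-product norm):
  f1: (p13, p0, p11) → 22.3484
  f2: (p7, p0, p11) → 26.1551
  f3: (p10, p5, p12) → 80.1472
  f4: (p10, p7, p12) → 97.8656
  f5: (p10, p7, p0) → 30.1147
  f6: (p10, p13, p0) → 24.4466
  f7: (p3, p6, p11) → 216.4979
  f8: (p3, p7, p11) → 55.0475
  f9: (p3, p7, p12) → 33.5601
  f10: (p3, p5, p12) → 37.6355
  f11: (p16, p6, p11) → 36.6737
  f12: (p16, p13, p11) → 116.9533
  f13: (p16, p6, p4) → 8.9939
  f14: (p16, p13, p4) → 26.0798
  f15: (p8, p13, p4) → 21.3261
  f16: (p8, p10, p13) → 25.0307
  f17: (p8, p5, p4) → 25.0829
  f18: (p8, p10, p5) → 38.3264
  f19: (p9, p3, p5) → 54.8778
  f20: (p9, p3, p6) → 74.6058
  f21: (p9, p5, p4) → 30.9118
  f22: (p9, p6, p4) → 32.7487
Σ area = 1115.430

Euler characteristic 13−33+22 = 2 ✓


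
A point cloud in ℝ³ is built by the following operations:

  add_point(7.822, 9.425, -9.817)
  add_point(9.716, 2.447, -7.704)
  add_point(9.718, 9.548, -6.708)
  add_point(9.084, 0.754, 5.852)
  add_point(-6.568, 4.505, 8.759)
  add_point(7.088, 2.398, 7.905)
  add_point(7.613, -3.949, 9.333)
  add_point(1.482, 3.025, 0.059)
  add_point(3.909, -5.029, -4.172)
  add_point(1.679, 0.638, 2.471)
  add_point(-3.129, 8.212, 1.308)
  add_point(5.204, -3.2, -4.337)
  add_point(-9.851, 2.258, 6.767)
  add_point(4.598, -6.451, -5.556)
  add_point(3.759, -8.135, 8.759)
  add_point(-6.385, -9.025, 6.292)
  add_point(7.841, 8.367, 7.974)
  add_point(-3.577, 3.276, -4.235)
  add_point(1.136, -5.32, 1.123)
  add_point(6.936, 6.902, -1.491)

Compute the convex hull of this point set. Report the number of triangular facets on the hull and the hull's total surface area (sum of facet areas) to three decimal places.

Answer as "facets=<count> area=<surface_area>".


facets=22 area=1168.771

Points on the hull: [0, 1, 2, 3, 4, 6, 10, 12, 13, 14, 15, 16, 17] (13 of 20).

Per-facet area ½‖(b−a)×(c−a)‖:
  f1: (p17, p15, p12) → 74.6472
  f2: (p10, p16, p2) → 87.1653
  f3: (p10, p17, p12) → 39.0557
  f4: (p3, p16, p2) → 58.1201
  f5: (p3, p16, p6) → 20.1420
  f6: (p13, p17, p15) → 96.4494
  f7: (p13, p14, p15) → 74.5722
  f8: (p13, p14, p6) → 41.2719
  f9: (p4, p10, p12) → 19.8890
  f10: (p4, p10, p16) → 57.5191
  f11: (p4, p16, p6) → 88.8492
  f12: (p4, p14, p6) → 46.2097
  f13: (p4, p15, p12) → 25.1977
  f14: (p4, p14, p15) → 71.5948
  f15: (p0, p13, p17) → 87.7483
  f16: (p0, p10, p2) → 27.6934
  f17: (p0, p10, p17) → 52.3857
  f18: (p1, p0, p2) → 12.9113
  f19: (p1, p0, p13) → 27.3826
  f20: (p1, p3, p2) → 49.0261
  f21: (p1, p3, p6) → 30.2606
  f22: (p1, p13, p6) → 80.6795
Σ area = 1168.771

Check V−E+F: 13 − 33 + 22 = 2.


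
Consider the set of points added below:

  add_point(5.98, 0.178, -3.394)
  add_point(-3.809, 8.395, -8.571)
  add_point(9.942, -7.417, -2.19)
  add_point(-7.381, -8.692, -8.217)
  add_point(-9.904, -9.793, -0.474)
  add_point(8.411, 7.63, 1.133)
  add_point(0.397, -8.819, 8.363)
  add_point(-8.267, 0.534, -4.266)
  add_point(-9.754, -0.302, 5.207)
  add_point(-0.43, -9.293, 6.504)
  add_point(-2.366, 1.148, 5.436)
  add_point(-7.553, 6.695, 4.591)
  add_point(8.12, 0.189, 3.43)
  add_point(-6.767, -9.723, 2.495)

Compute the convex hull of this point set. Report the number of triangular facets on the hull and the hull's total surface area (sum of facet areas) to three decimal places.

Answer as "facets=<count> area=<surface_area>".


Hull vertices (13/14): indices [0, 1, 2, 3, 4, 5, 6, 7, 8, 9, 11, 12, 13].

Triangle areas on the boundary:
  f1: (p3, p2, p4) → 75.5410
  f2: (p3, p1, p2) → 155.2444
  f3: (p9, p6, p2) → 13.8740
  f4: (p11, p5, p1) → 99.3437
  f5: (p11, p5, p6) → 137.1860
  f6: (p0, p1, p2) → 25.9257
  f7: (p0, p5, p2) → 33.1956
  f8: (p0, p5, p1) → 62.0155
  f9: (p12, p6, p2) → 60.4196
  f10: (p12, p5, p2) → 30.7020
  f11: (p12, p5, p6) → 29.7083
  f12: (p13, p2, p4) → 32.4942
  f13: (p13, p9, p2) → 48.8059
  f14: (p13, p9, p6) → 4.4688
  f15: (p7, p11, p1) → 53.6964
  f16: (p7, p3, p4) → 39.8168
  f17: (p7, p3, p1) → 43.3383
  f18: (p8, p11, p6) → 46.1432
  f19: (p8, p13, p6) → 47.6546
  f20: (p8, p13, p4) → 22.1333
  f21: (p8, p7, p4) → 48.0965
  f22: (p8, p7, p11) → 34.6269
Σ area = 1144.431

Euler characteristic 13−33+22 = 2 ✓

facets=22 area=1144.431


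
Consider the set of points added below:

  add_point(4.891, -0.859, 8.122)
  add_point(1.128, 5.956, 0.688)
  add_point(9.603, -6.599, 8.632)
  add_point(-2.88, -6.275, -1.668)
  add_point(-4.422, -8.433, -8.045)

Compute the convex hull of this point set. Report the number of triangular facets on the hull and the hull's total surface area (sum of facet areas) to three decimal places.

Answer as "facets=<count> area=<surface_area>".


5 of the 5 inputs are extreme points: [0, 1, 2, 3, 4].

Triangle areas on the boundary:
  f1: (p1, p2, p4) → 148.1296
  f2: (p0, p1, p2) → 26.1872
  f3: (p3, p2, p4) → 36.7541
  f4: (p3, p0, p2) → 50.4272
  f5: (p3, p1, p4) → 38.4100
  f6: (p3, p0, p1) → 65.6921
Σ area = 365.600

Check V−E+F: 5 − 9 + 6 = 2.

facets=6 area=365.600


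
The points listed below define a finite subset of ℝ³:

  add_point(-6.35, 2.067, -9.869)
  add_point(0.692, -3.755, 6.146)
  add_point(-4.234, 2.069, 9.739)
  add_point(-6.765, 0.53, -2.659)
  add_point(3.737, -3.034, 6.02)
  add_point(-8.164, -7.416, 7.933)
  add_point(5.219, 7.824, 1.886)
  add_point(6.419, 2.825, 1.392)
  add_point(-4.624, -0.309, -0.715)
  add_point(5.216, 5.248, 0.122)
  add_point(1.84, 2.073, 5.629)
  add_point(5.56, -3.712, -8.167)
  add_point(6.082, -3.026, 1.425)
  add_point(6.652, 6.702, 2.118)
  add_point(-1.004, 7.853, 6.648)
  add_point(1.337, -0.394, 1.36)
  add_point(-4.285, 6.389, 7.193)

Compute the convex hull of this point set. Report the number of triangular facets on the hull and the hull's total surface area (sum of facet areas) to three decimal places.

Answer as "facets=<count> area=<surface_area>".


facets=20 area=809.188

Extreme-point indices: [0, 2, 3, 4, 5, 6, 7, 11, 12, 13, 14, 16] — 12 of 17 on the boundary.

Triangle areas on the boundary:
  f1: (p11, p0, p5) → 131.3671
  f2: (p4, p14, p13) → 46.6552
  f3: (p16, p0, p14) → 32.1431
  f4: (p6, p14, p13) → 6.0238
  f5: (p6, p0, p14) → 67.9833
  f6: (p6, p11, p13) → 12.8972
  f7: (p6, p11, p0) → 98.5601
  f8: (p12, p11, p5) → 73.8877
  f9: (p12, p4, p5) → 27.5155
  f10: (p12, p4, p13) → 25.1833
  f11: (p3, p0, p5) → 20.7098
  f12: (p3, p16, p5) → 73.1993
  f13: (p3, p16, p0) → 30.7315
  f14: (p2, p4, p14) → 36.9684
  f15: (p2, p16, p14) → 8.2939
  f16: (p2, p4, p5) → 51.6515
  f17: (p2, p16, p5) → 18.8681
  f18: (p7, p11, p13) → 16.2023
  f19: (p7, p12, p13) → 2.1917
  f20: (p7, p12, p11) → 28.1551
Σ area = 809.188

Check V−E+F: 12 − 30 + 20 = 2.


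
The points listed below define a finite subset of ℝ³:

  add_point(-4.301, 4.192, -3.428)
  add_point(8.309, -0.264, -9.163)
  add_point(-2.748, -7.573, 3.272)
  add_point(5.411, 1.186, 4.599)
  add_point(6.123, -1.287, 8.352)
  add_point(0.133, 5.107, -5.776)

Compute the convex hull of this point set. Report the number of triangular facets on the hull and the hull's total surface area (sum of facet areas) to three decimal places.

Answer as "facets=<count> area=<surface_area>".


facets=8 area=432.323

6 of the 6 inputs are extreme points: [0, 1, 2, 3, 4, 5].

Triangle areas on the boundary:
  f1: (p2, p1, p0) → 97.7231
  f2: (p4, p2, p0) → 80.7196
  f3: (p4, p2, p1) → 101.2802
  f4: (p5, p1, p0) → 17.6332
  f5: (p3, p4, p1) → 22.4910
  f6: (p3, p5, p1) → 61.8935
  f7: (p3, p4, p0) → 19.3432
  f8: (p3, p5, p0) → 31.2395
Σ area = 432.323

Check V−E+F: 6 − 12 + 8 = 2.


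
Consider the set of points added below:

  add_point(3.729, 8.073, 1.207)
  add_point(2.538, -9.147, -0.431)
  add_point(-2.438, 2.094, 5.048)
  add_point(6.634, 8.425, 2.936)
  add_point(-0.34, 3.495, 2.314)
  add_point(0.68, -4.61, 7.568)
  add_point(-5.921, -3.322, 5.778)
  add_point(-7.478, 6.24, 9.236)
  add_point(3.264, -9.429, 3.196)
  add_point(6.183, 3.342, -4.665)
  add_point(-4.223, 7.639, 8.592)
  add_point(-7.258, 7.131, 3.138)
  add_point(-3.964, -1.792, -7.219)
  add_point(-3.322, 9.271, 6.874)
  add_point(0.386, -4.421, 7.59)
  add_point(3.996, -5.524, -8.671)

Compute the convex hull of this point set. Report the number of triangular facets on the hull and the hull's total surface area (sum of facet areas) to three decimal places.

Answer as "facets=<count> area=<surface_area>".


facets=24 area=824.227

Extreme-point indices: [0, 1, 3, 5, 6, 7, 8, 9, 10, 11, 12, 13, 14, 15] — 14 of 16 on the boundary.

Facet areas (half cross-product norm):
  f1: (p5, p8, p3) → 50.9375
  f2: (p13, p11, p7) → 14.9473
  f3: (p9, p8, p3) → 69.8601
  f4: (p9, p15, p8) → 62.1386
  f5: (p6, p11, p7) → 31.0532
  f6: (p6, p5, p8) → 23.1070
  f7: (p10, p5, p7) → 23.8253
  f8: (p10, p5, p3) → 77.3199
  f9: (p10, p13, p7) → 3.2926
  f10: (p10, p13, p3) → 11.5675
  f11: (p0, p9, p3) → 13.2710
  f12: (p0, p9, p11) → 41.0364
  f13: (p0, p13, p3) → 14.6338
  f14: (p0, p13, p11) → 26.5395
  f15: (p12, p9, p15) → 43.1074
  f16: (p12, p9, p11) → 79.6128
  f17: (p12, p6, p11) → 67.8061
  f18: (p14, p5, p7) → 0.8394
  f19: (p14, p6, p7) → 33.4909
  f20: (p14, p6, p5) → 0.5789
  f21: (p1, p6, p8) → 21.0062
  f22: (p1, p12, p6) → 65.9845
  f23: (p1, p15, p8) → 7.9574
  f24: (p1, p12, p15) → 40.3141
Σ area = 824.227

Check V−E+F: 14 − 36 + 24 = 2.


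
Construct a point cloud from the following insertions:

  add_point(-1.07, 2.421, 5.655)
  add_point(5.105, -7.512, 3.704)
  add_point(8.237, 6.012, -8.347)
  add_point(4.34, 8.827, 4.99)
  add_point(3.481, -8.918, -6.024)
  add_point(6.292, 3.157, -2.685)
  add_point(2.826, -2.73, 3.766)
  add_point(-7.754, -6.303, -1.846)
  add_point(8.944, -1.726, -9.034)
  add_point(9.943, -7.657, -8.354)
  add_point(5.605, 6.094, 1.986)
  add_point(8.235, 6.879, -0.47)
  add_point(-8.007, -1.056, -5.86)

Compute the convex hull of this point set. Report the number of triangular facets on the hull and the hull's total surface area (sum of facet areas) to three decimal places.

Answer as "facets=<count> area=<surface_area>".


10 of the 13 inputs are extreme points: [0, 1, 2, 3, 4, 7, 8, 9, 11, 12].

Per-facet area ½‖(b−a)×(c−a)‖:
  f1: (p0, p3, p12) → 52.2527
  f2: (p2, p3, p12) → 120.8860
  f3: (p1, p0, p3) → 47.7242
  f4: (p8, p9, p12) → 51.3838
  f5: (p8, p2, p12) → 66.6144
  f6: (p8, p2, p9) → 5.0260
  f7: (p11, p2, p9) → 54.2549
  f8: (p11, p2, p3) → 16.3142
  f9: (p11, p1, p9) → 94.2612
  f10: (p11, p1, p3) → 53.3414
  f11: (p4, p9, p12) → 36.2868
  f12: (p4, p1, p9) → 34.3978
  f13: (p7, p0, p12) → 43.4253
  f14: (p7, p1, p0) → 72.9579
  f15: (p7, p4, p12) → 40.5547
  f16: (p7, p4, p1) → 59.7052
Σ area = 849.387

Euler: V−E+F = 10−24+16 = 2.

facets=16 area=849.387


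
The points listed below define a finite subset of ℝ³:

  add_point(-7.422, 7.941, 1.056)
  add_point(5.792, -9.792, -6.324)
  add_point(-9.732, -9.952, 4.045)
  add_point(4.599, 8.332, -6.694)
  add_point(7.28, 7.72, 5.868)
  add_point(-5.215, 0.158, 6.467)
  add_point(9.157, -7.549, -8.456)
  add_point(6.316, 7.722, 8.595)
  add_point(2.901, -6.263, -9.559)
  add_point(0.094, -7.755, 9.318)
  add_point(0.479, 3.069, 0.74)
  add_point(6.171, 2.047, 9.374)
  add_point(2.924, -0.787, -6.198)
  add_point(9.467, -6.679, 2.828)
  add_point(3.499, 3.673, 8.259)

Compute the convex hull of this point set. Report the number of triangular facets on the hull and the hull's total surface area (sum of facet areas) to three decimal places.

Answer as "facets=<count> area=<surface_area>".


facets=20 area=1205.036

Extreme-point indices: [0, 1, 2, 3, 4, 5, 6, 7, 8, 9, 11, 13] — 12 of 15 on the boundary.

Area of each hull facet:
  f1: (p9, p11, p13) → 56.8635
  f2: (p0, p8, p2) → 159.1858
  f3: (p0, p8, p3) → 107.0788
  f4: (p6, p8, p3) → 48.4493
  f5: (p7, p0, p3) → 98.6311
  f6: (p7, p11, p13) → 24.1489
  f7: (p7, p9, p11) → 17.1689
  f8: (p1, p8, p2) → 51.9257
  f9: (p1, p6, p8) → 12.5282
  f10: (p1, p6, p13) → 23.6395
  f11: (p1, p9, p2) → 94.0457
  f12: (p1, p9, p13) → 58.2206
  f13: (p5, p7, p9) → 69.2946
  f14: (p5, p7, p0) → 67.0142
  f15: (p5, p9, p2) → 50.7404
  f16: (p5, p0, p2) → 47.6386
  f17: (p4, p6, p3) → 106.8355
  f18: (p4, p7, p3) → 9.7517
  f19: (p4, p6, p13) → 80.9995
  f20: (p4, p7, p13) → 20.8752
Σ area = 1205.036

Euler characteristic 12−30+20 = 2 ✓


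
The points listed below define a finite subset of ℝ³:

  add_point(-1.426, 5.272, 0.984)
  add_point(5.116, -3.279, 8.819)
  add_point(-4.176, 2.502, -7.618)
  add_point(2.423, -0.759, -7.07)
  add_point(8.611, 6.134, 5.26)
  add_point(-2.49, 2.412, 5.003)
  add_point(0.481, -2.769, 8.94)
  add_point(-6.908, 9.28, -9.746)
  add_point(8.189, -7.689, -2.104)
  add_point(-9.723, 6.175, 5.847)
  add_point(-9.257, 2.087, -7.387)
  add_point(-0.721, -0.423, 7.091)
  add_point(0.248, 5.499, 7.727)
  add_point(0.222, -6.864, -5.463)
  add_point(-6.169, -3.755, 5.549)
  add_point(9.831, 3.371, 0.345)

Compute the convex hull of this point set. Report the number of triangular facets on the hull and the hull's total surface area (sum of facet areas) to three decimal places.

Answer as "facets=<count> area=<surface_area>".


Hull vertices (12/16): indices [1, 3, 4, 6, 7, 8, 9, 10, 12, 13, 14, 15].

Facet areas (half cross-product norm):
  f1: (p1, p8, p15) → 60.1039
  f2: (p10, p7, p9) → 54.9036
  f3: (p4, p1, p15) → 30.6542
  f4: (p4, p7, p9) → 144.9538
  f5: (p4, p7, p15) → 58.5460
  f6: (p13, p10, p7) → 46.7269
  f7: (p12, p4, p9) → 21.0335
  f8: (p12, p4, p1) → 41.0453
  f9: (p3, p13, p8) → 28.8159
  f10: (p3, p13, p7) → 40.8869
  f11: (p3, p8, p15) → 52.0871
  f12: (p3, p7, p15) → 74.9891
  f13: (p14, p1, p8) → 71.5582
  f14: (p14, p13, p8) → 56.3163
  f15: (p14, p10, p9) → 69.3686
  f16: (p14, p13, p10) → 79.5519
  f17: (p6, p14, p9) → 39.2005
  f18: (p6, p14, p1) → 9.2054
  f19: (p6, p12, p9) → 42.1993
  f20: (p6, p12, p1) → 19.3264
Σ area = 1041.473

Check V−E+F: 12 − 30 + 20 = 2.

facets=20 area=1041.473


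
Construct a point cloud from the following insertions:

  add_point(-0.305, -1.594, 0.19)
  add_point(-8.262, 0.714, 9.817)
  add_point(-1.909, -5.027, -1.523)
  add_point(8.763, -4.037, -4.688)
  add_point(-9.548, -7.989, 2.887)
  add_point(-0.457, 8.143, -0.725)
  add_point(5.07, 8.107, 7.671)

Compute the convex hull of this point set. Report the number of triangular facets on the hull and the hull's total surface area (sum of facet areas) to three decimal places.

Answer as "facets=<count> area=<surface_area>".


facets=8 area=631.756

Points on the hull: [1, 2, 3, 4, 5, 6] (6 of 7).

Area of each hull facet:
  f1: (p1, p3, p4) → 113.1135
  f2: (p1, p5, p4) → 84.4070
  f3: (p6, p5, p3) → 78.7998
  f4: (p6, p1, p3) → 136.1886
  f5: (p6, p1, p5) → 72.2460
  f6: (p2, p3, p4) → 16.7866
  f7: (p2, p5, p4) → 57.1932
  f8: (p2, p5, p3) → 73.0210
Σ area = 631.756

Check V−E+F: 6 − 12 + 8 = 2.


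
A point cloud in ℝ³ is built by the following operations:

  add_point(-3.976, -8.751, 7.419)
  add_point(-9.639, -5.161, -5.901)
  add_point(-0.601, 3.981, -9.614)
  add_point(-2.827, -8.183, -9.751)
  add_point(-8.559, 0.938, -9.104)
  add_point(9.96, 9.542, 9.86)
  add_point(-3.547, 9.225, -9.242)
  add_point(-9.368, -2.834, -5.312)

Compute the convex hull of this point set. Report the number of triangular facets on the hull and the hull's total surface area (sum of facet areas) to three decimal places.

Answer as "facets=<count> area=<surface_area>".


Points on the hull: [0, 1, 2, 3, 4, 5, 6, 7] (8 of 8).

Triangle areas on the boundary:
  f1: (p0, p3, p1) → 62.5357
  f2: (p0, p3, p5) → 198.9367
  f3: (p2, p3, p5) → 133.2143
  f4: (p2, p6, p5) → 68.7720
  f5: (p4, p3, p1) → 29.2382
  f6: (p4, p2, p3) → 45.1490
  f7: (p4, p2, p6) → 25.4300
  f8: (p7, p0, p5) → 173.8885
  f9: (p7, p6, p5) → 163.2145
  f10: (p7, p4, p6) → 19.1108
  f11: (p7, p0, p1) → 18.0042
  f12: (p7, p4, p1) → 5.5904
Σ area = 943.084

Euler: V−E+F = 8−18+12 = 2.

facets=12 area=943.084


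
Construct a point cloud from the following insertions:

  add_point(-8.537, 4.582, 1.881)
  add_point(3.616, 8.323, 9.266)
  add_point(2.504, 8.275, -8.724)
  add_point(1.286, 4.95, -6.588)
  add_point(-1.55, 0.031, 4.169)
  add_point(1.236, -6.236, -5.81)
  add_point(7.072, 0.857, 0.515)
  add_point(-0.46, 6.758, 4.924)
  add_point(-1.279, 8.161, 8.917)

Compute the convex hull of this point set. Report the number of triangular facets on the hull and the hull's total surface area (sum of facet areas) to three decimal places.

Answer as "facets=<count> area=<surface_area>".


7 of the 9 inputs are extreme points: [0, 1, 2, 4, 5, 6, 8].

Triangle areas on the boundary:
  f1: (p2, p5, p0) → 106.0976
  f2: (p2, p5, p6) → 68.9218
  f3: (p4, p5, p0) → 50.8160
  f4: (p4, p5, p6) → 49.7445
  f5: (p1, p4, p6) → 49.1350
  f6: (p1, p2, p6) → 76.1075
  f7: (p8, p2, p0) → 83.9169
  f8: (p8, p1, p2) → 43.8604
  f9: (p8, p4, p0) → 38.8747
  f10: (p8, p1, p4) → 23.0234
Σ area = 590.498

Euler characteristic 7−15+10 = 2 ✓

facets=10 area=590.498


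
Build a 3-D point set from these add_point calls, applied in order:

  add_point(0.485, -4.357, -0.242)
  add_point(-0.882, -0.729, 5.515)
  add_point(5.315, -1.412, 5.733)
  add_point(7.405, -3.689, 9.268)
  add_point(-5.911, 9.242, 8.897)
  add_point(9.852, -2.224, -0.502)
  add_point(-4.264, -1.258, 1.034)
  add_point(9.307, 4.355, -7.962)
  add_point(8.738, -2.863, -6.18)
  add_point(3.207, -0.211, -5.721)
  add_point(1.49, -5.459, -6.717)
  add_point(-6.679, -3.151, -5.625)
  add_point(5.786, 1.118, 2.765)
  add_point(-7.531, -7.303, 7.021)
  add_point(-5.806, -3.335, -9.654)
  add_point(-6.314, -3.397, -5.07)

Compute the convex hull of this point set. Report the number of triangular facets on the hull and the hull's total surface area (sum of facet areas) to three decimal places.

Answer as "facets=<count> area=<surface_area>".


Hull vertices (9/16): indices [3, 4, 5, 7, 8, 10, 11, 13, 14].

Triangle areas on the boundary:
  f1: (p7, p14, p4) → 180.1881
  f2: (p3, p4, p13) → 122.1939
  f3: (p3, p7, p5) → 30.3624
  f4: (p3, p7, p4) → 172.2144
  f5: (p10, p14, p13) → 66.4985
  f6: (p10, p3, p13) → 115.9223
  f7: (p11, p4, p13) → 109.1313
  f8: (p11, p14, p13) → 10.4316
  f9: (p11, p14, p4) → 25.5065
  f10: (p8, p3, p5) → 14.3699
  f11: (p8, p10, p3) → 59.8913
  f12: (p8, p7, p5) → 21.5665
  f13: (p8, p7, p14) → 55.7089
  f14: (p8, p10, p14) → 19.7321
Σ area = 1003.718

Euler: V−E+F = 9−21+14 = 2.

facets=14 area=1003.718
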